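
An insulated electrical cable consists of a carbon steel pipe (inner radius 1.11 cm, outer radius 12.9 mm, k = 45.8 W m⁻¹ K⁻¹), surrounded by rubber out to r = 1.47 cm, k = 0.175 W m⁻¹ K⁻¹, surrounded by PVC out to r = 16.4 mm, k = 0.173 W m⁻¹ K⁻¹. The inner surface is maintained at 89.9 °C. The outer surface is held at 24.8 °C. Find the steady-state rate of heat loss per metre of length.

Q' = 296 W/m

Series thermal resistances, inner to outer:
  R'_carbon steel = ln(0.0129/0.0111)/(2πk) = 0.1503/(2π·45.8) = 5.222×10^-4 m·K/W
  R'_rubber = ln(0.0147/0.0129)/(2πk) = 0.1306/(2π·0.175) = 0.1188 m·K/W
  R'_PVC = ln(0.0164/0.0147)/(2πk) = 0.1094/(2π·0.173) = 0.1007 m·K/W
ΣR = 5.222×10^-4 + 0.1188 + 0.1007 = 0.2200 m·K/W
Q' = ΔT/ΣR = (89.9 °C − 24.8 °C)/0.2200 = 296 W/m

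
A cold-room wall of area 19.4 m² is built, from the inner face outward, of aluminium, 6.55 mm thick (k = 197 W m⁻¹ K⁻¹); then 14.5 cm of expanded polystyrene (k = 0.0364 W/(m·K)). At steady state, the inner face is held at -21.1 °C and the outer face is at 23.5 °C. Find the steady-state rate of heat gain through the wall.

Q = 217 W

Series thermal resistances, inner to outer:
  R_aluminium = L/(kA) = 0.00655/(197·19.4) = 1.714×10^-6 K/W
  R_expanded polystyrene = L/(kA) = 0.145/(0.0364·19.4) = 0.2053 K/W
ΣR = 1.714×10^-6 + 0.2053 = 0.2053 K/W
Q = ΔT/ΣR = (-21.1 °C − 23.5 °C)/0.2053 = -217 W
(Negative Q ⇒ heat flows inward; heat gain = 217 W.)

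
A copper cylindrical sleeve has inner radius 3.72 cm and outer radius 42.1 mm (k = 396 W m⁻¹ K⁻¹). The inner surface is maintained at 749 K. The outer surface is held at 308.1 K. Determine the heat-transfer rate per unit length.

Q' = 2πk·ΔT/ln(r₂/r₁) = 2π × 396 × 440.9 / ln(0.0421/0.0372) = 8.87×10^6 W/m

Q' = 8870 kW/m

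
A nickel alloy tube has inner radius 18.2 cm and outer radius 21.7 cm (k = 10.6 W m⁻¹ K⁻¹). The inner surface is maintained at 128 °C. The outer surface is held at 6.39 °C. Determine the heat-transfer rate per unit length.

Q' = 2πk·ΔT/ln(r₂/r₁) = 2π × 10.6 × 121.61 / ln(0.217/0.182) = 46000 W/m

Q' = 46.0 kW/m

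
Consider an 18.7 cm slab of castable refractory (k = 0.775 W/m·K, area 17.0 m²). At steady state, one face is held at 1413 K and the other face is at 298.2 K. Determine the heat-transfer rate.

Q = 78.5 kW

Q = kA·ΔT/L = 0.775 × 17.0 × |1413 K − 298.2 K| / 0.187 = 78500 W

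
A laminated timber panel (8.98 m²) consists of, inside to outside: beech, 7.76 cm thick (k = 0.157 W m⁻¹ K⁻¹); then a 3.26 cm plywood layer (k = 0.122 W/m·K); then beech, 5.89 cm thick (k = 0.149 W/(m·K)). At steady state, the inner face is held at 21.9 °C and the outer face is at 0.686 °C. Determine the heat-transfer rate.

Q = 165 W

Series thermal resistances, inner to outer:
  R_beech = L/(kA) = 0.0776/(0.157·8.98) = 0.05504 K/W
  R_plywood = L/(kA) = 0.0326/(0.122·8.98) = 0.02976 K/W
  R_beech = L/(kA) = 0.0589/(0.149·8.98) = 0.04402 K/W
ΣR = 0.05504 + 0.02976 + 0.04402 = 0.1288 K/W
Q = ΔT/ΣR = (21.9 °C − 0.686 °C)/0.1288 = 165 W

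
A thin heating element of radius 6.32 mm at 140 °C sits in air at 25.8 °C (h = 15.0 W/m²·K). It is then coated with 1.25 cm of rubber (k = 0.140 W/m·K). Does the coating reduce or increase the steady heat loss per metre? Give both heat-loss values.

reduces: 68.0 → 63.3 W/m

Critical radius for a cylinder: r_cr = k/h = 0.00933 m = 0.933 cm.
Outer radius after coating: r₂ = 0.00632 + 0.0125 = 0.01882 m.
r₁ < r_cr < r₂: heat loss rises to a maximum at r_cr then falls. Whether the coating helps depends on whether Q(r₂) has dropped back below Q(r₁).
Bare: R = 1/(2πr₁h) = 1.679 m·K/W; Q = 114.2/1.679 = 68.0 W/m.
Coated: R = R_cond + R_conv = 1.804 m·K/W; Q = 114.2/1.804 = 63.3 W/m.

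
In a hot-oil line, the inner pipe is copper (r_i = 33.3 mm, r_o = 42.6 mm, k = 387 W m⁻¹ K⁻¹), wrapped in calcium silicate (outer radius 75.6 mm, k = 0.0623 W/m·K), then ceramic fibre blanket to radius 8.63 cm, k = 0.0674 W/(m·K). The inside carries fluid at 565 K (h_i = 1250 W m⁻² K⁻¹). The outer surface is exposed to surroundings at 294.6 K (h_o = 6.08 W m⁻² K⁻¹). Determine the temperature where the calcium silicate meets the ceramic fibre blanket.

Treat each layer as a resistance in series:
  R'_conv,in = 1/(2πr h) = 1/(2π·0.0333·1250) = 0.003824 m·K/W
  R'_copper = ln(0.0426/0.0333)/(2πk) = 0.2463/(2π·387) = 1.013×10^-4 m·K/W
  R'_calcium silicate = ln(0.0756/0.0426)/(2πk) = 0.5736/(2π·0.0623) = 1.465 m·K/W
  R'_ceramic fibre blanket = ln(0.0863/0.0756)/(2πk) = 0.1324/(2π·0.0674) = 0.3126 m·K/W
  R'_conv,out = 1/(2πr h) = 1/(2π·0.0863·6.08) = 0.3033 m·K/W
ΣR = 0.003824 + 1.013×10^-4 + 1.465 + 0.3126 + 0.3033 = 2.085 m·K/W
Q' = ΔT/ΣR = (565 K − 294.6 K)/2.085 = 129.7 W/m
From the inner boundary to the calcium silicate/ceramic fibre blanket interface, ΣR_partial = 1.469 m·K/W.
T_interface = T_in − Q'·ΣR_partial = 565 K − (129.7)(1.469) = 374 K

T = 374 K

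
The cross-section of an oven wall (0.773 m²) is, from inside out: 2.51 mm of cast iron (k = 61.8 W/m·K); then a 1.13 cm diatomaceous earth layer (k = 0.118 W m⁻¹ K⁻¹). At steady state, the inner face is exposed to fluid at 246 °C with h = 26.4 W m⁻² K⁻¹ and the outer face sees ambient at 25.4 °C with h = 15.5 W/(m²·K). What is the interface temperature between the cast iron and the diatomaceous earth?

Series thermal resistances, inner to outer:
  R_conv,in = 1/(hA) = 1/(26.4·0.773) = 0.04900 K/W
  R_cast iron = L/(kA) = 0.00251/(61.8·0.773) = 5.254×10^-5 K/W
  R_diatomaceous earth = L/(kA) = 0.0113/(0.118·0.773) = 0.1239 K/W
  R_conv,out = 1/(hA) = 1/(15.5·0.773) = 0.08346 K/W
ΣR = 0.04900 + 5.254×10^-5 + 0.1239 + 0.08346 = 0.2564 K/W
Q = ΔT/ΣR = (246 °C − 25.4 °C)/0.2564 = 860.4 W
From the inner boundary to the cast iron/diatomaceous earth interface, ΣR_partial = 0.04905 K/W.
T_interface = T_in − Q·ΣR_partial = 246 °C − (860.4)(0.04905) = 204 °C

T = 204 °C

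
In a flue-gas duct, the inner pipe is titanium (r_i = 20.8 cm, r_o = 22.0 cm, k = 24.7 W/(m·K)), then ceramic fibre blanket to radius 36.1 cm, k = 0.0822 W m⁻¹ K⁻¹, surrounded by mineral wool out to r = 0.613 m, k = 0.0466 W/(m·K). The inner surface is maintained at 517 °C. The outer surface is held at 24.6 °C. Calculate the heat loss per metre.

Q' = 178 W/m

Treat each layer as a resistance in series:
  R'_titanium = ln(0.220/0.208)/(2πk) = 0.05609/(2π·24.7) = 3.614×10^-4 m·K/W
  R'_ceramic fibre blanket = ln(0.361/0.220)/(2πk) = 0.4953/(2π·0.0822) = 0.9589 m·K/W
  R'_mineral wool = ln(0.613/0.361)/(2πk) = 0.5295/(2π·0.0466) = 1.808 m·K/W
ΣR = 3.614×10^-4 + 0.9589 + 1.808 = 2.767 m·K/W
Q' = ΔT/ΣR = (517 °C − 24.6 °C)/2.767 = 178 W/m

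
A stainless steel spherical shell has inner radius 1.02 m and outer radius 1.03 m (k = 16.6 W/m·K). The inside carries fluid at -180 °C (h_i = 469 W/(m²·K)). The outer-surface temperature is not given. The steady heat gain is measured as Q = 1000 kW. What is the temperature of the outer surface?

T_out = 28.7 °C

Series resistances:
  R_conv,in = 1/(4πr²h) = 1/(4π·1.02²·469) = 1.631×10^-4 K/W
  R_stainless steel = (1/1.02 − 1/1.03)/(4πk) = 0.009518/(4π·16.6) = 4.563×10^-5 K/W
ΣR = 2.087×10^-4 K/W
ΔT = Q·ΣR = 1.00×10^6 × 2.087×10^-4 = 208.7 K
Heat flows inward, so T_out = T_in + ΔT = -180 + 208.7 = 28.7 °C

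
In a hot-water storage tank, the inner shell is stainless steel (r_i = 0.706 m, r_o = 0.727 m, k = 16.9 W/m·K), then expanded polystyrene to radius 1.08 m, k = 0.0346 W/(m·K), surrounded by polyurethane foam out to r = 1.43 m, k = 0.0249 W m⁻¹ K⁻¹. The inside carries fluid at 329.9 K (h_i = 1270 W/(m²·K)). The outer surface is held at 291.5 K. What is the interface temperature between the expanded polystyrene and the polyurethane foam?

Series thermal resistances, inner to outer:
  R_conv,in = 1/(4πr²h) = 1/(4π·0.706²·1270) = 1.257×10^-4 K/W
  R_stainless steel = (1/0.706 − 1/0.727)/(4πk) = 0.04091/(4π·16.9) = 1.927×10^-4 K/W
  R_expanded polystyrene = (1/0.727 − 1/1.08)/(4πk) = 0.4496/(4π·0.0346) = 1.034 K/W
  R_polyurethane foam = (1/1.08 − 1/1.43)/(4πk) = 0.2266/(4π·0.0249) = 0.7243 K/W
ΣR = 1.257×10^-4 + 1.927×10^-4 + 1.034 + 0.7243 = 1.759 K/W
Q = ΔT/ΣR = (329.9 K − 291.5 K)/1.759 = 21.83 W
From the inner boundary to the expanded polystyrene/polyurethane foam interface, ΣR_partial = 1.034 K/W.
T_interface = T_in − Q·ΣR_partial = 329.9 K − (21.83)(1.034) = 307.3 K

T = 307.3 K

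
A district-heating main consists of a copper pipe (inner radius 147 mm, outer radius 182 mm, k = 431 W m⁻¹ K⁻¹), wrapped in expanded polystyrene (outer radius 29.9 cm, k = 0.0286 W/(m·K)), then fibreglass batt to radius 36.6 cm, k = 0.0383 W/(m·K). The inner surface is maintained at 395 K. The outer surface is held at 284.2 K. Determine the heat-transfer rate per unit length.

Series thermal resistances, inner to outer:
  R'_copper = ln(0.182/0.147)/(2πk) = 0.2136/(2π·431) = 7.887×10^-5 m·K/W
  R'_expanded polystyrene = ln(0.299/0.182)/(2πk) = 0.4964/(2π·0.0286) = 2.763 m·K/W
  R'_fibreglass batt = ln(0.366/0.299)/(2πk) = 0.2022/(2π·0.0383) = 0.8402 m·K/W
ΣR = 7.887×10^-5 + 2.763 + 0.8402 = 3.603 m·K/W
Q' = ΔT/ΣR = (395 K − 284.2 K)/3.603 = 30.8 W/m

Q' = 30.8 W/m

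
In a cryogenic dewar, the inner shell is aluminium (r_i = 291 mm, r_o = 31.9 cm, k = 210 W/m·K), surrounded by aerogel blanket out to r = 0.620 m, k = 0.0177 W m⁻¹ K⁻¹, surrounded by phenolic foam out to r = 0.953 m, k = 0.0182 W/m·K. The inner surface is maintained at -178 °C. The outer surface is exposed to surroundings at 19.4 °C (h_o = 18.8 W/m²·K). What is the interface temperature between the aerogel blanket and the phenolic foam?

T = -32.9 °C

Treat each layer as a resistance in series:
  R_aluminium = (1/0.291 − 1/0.319)/(4πk) = 0.3016/(4π·210) = 1.143×10^-4 K/W
  R_aerogel blanket = (1/0.319 − 1/0.620)/(4πk) = 1.522/(4π·0.0177) = 6.842 K/W
  R_phenolic foam = (1/0.620 − 1/0.953)/(4πk) = 0.5636/(4π·0.0182) = 2.464 K/W
  R_conv,out = 1/(4πr²h) = 1/(4π·0.953²·18.8) = 0.004661 K/W
ΣR = 1.143×10^-4 + 6.842 + 2.464 + 0.004661 = 9.311 K/W
Q = ΔT/ΣR = (-178 °C − 19.4 °C)/9.311 = -21.20 W
From the inner boundary to the aerogel blanket/phenolic foam interface, ΣR_partial = 6.842 K/W.
T_interface = T_in − Q·ΣR_partial = -178 °C − (-21.20)(6.842) = -32.9 °C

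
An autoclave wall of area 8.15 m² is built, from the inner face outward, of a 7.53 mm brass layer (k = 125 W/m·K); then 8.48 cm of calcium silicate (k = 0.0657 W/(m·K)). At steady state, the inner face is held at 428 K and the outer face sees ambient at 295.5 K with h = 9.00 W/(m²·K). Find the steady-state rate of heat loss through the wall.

Q = 770 W

Series thermal resistances, inner to outer:
  R_brass = L/(kA) = 0.00753/(125·8.15) = 7.391×10^-6 K/W
  R_calcium silicate = L/(kA) = 0.0848/(0.0657·8.15) = 0.1584 K/W
  R_conv,out = 1/(hA) = 1/(9.00·8.15) = 0.01363 K/W
ΣR = 7.391×10^-6 + 0.1584 + 0.01363 = 0.1720 K/W
Q = ΔT/ΣR = (428 K − 295.5 K)/0.1720 = 770 W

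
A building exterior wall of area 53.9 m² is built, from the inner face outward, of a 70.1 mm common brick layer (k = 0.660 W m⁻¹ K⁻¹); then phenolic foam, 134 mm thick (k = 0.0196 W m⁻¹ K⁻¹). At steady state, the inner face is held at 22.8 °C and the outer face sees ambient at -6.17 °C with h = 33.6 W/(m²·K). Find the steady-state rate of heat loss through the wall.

Q = 224 W

Series thermal resistances, inner to outer:
  R_common brick = L/(kA) = 0.0701/(0.660·53.9) = 0.001971 K/W
  R_phenolic foam = L/(kA) = 0.134/(0.0196·53.9) = 0.1268 K/W
  R_conv,out = 1/(hA) = 1/(33.6·53.9) = 5.522×10^-4 K/W
ΣR = 0.001971 + 0.1268 + 5.522×10^-4 = 0.1293 K/W
Q = ΔT/ΣR = (22.8 °C − -6.17 °C)/0.1293 = 224 W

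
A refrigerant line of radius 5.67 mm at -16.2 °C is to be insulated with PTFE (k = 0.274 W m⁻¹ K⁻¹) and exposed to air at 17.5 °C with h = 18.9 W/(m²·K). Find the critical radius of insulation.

For a cylinder, r_cr = k_ins/h = 0.274/18.9 = 0.0145 m = 1.45 cm

r_cr = 1.45 cm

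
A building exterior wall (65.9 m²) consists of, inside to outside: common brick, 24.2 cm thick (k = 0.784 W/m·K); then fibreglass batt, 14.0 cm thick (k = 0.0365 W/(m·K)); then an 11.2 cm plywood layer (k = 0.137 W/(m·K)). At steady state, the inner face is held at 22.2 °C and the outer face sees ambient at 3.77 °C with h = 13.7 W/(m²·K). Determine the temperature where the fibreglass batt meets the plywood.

Treat each layer as a resistance in series:
  R_common brick = L/(kA) = 0.242/(0.784·65.9) = 0.004684 K/W
  R_fibreglass batt = L/(kA) = 0.140/(0.0365·65.9) = 0.05820 K/W
  R_plywood = L/(kA) = 0.112/(0.137·65.9) = 0.01241 K/W
  R_conv,out = 1/(hA) = 1/(13.7·65.9) = 0.001108 K/W
ΣR = 0.004684 + 0.05820 + 0.01241 + 0.001108 = 0.07640 K/W
Q = ΔT/ΣR = (22.2 °C − 3.77 °C)/0.07640 = 241.2 W
From the inner boundary to the fibreglass batt/plywood interface, ΣR_partial = 0.06288 K/W.
T_interface = T_in − Q·ΣR_partial = 22.2 °C − (241.2)(0.06288) = 7.03 °C

T = 7.03 °C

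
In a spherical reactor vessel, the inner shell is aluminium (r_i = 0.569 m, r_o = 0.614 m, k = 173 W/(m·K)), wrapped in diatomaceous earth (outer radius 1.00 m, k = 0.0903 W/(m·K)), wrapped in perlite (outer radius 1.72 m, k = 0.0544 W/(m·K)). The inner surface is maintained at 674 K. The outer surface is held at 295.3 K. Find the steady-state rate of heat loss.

Q = 325 W

Series thermal resistances, inner to outer:
  R_aluminium = (1/0.569 − 1/0.614)/(4πk) = 0.1288/(4π·173) = 5.925×10^-5 K/W
  R_diatomaceous earth = (1/0.614 − 1/1.00)/(4πk) = 0.6287/(4π·0.0903) = 0.5540 K/W
  R_perlite = (1/1.00 − 1/1.72)/(4πk) = 0.4186/(4π·0.0544) = 0.6123 K/W
ΣR = 5.925×10^-5 + 0.5540 + 0.6123 = 1.166 K/W
Q = ΔT/ΣR = (674 K − 295.3 K)/1.166 = 325 W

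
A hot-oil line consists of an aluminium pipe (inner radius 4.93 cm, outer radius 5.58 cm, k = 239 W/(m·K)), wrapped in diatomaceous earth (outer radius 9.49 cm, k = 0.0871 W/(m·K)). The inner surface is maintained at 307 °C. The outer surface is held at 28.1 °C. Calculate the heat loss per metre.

Q' = 287 W/m

Resistance network (inner→outer):
  R'_aluminium = ln(0.0558/0.0493)/(2πk) = 0.1238/(2π·239) = 8.247×10^-5 m·K/W
  R'_diatomaceous earth = ln(0.0949/0.0558)/(2πk) = 0.5310/(2π·0.0871) = 0.9704 m·K/W
ΣR = 8.247×10^-5 + 0.9704 = 0.9705 m·K/W
Q' = ΔT/ΣR = (307 °C − 28.1 °C)/0.9705 = 287 W/m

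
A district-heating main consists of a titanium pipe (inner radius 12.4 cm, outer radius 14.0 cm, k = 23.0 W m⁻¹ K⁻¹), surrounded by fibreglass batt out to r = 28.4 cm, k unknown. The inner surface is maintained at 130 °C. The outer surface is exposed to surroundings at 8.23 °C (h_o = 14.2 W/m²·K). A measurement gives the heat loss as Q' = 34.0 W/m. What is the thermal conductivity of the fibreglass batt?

k = 0.0318 W/m·K

ΣR = ΔT/Q' = |130 − 8.23|/34.0 = 3.581 m·K/W
Known resistances:
  R'_titanium = ln(0.140/0.124)/(2πk) = 0.1214/(2π·23.0) = 8.398×10^-4 m·K/W
  R'_conv,out = 1/(2πr h) = 1/(2π·0.284·14.2) = 0.03947 m·K/W
R_fibreglass batt = ΣR − ΣR_known = 3.581 − 0.04031 = 3.541 m·K/W
ln(r₂/r₁)/(2πk) = 3.541 ⇒ k = 0.7073/(2π·3.541) = 0.0318 W/m·K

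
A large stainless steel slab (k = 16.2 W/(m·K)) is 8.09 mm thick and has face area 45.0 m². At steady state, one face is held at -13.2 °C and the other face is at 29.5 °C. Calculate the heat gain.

Q = 3850 kW

Q = kA·ΔT/L = 16.2 × 45.0 × |-13.2 °C − 29.5 °C| / 0.00809 = 3.85×10^6 W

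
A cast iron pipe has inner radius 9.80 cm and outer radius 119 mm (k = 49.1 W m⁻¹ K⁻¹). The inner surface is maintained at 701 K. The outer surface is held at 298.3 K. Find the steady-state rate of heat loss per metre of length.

Q' = 640 kW/m

Q' = 2πk·ΔT/ln(r₂/r₁) = 2π × 49.1 × 402.7 / ln(0.119/0.0980) = 6.40×10^5 W/m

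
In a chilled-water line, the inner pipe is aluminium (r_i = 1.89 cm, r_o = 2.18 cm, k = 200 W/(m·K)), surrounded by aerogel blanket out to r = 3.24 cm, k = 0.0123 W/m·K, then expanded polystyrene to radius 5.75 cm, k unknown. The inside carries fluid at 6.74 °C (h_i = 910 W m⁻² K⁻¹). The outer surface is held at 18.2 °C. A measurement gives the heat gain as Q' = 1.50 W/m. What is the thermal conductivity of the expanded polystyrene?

k = 0.0365 W/m·K

ΣR = ΔT/Q' = |6.74 − 18.2|/1.50 = 7.640 m·K/W
Known resistances:
  R'_conv,in = 1/(2πr h) = 1/(2π·0.0189·910) = 0.009254 m·K/W
  R'_aluminium = ln(0.0218/0.0189)/(2πk) = 0.1427/(2π·200) = 1.136×10^-4 m·K/W
  R'_aerogel blanket = ln(0.0324/0.0218)/(2πk) = 0.3962/(2π·0.0123) = 5.127 m·K/W
R_expanded polystyrene = ΣR − ΣR_known = 7.640 − 5.136 = 2.504 m·K/W
ln(r₂/r₁)/(2πk) = 2.504 ⇒ k = 0.5736/(2π·2.504) = 0.0365 W/m·K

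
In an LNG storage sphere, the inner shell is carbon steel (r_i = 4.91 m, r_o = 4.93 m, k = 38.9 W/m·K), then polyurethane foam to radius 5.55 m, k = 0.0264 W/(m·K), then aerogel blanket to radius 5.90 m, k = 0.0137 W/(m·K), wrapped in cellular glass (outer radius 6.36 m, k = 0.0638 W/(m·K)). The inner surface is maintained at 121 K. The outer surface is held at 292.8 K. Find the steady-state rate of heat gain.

Series thermal resistances, inner to outer:
  R_carbon steel = (1/4.91 − 1/4.93)/(4πk) = 8.262×10^-4/(4π·38.9) = 1.690×10^-6 K/W
  R_polyurethane foam = (1/4.93 − 1/5.55)/(4πk) = 0.02266/(4π·0.0264) = 0.06830 K/W
  R_aerogel blanket = (1/5.55 − 1/5.90)/(4πk) = 0.01069/(4π·0.0137) = 0.06209 K/W
  R_cellular glass = (1/5.90 − 1/6.36)/(4πk) = 0.01226/(4π·0.0638) = 0.01529 K/W
ΣR = 1.690×10^-6 + 0.06830 + 0.06209 + 0.01529 = 0.1457 K/W
Q = ΔT/ΣR = (121 K − 292.8 K)/0.1457 = -1180 W
(Negative Q ⇒ heat flows inward; heat gain = 1180 W.)

Q = 1180 W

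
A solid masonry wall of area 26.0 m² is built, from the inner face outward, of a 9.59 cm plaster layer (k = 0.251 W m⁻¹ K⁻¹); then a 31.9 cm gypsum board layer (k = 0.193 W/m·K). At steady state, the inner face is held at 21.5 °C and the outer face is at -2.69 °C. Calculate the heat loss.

Q = 309 W

Resistance network (inner→outer):
  R_plaster = L/(kA) = 0.0959/(0.251·26.0) = 0.01470 K/W
  R_gypsum board = L/(kA) = 0.319/(0.193·26.0) = 0.06357 K/W
ΣR = 0.01470 + 0.06357 = 0.07827 K/W
Q = ΔT/ΣR = (21.5 °C − -2.69 °C)/0.07827 = 309 W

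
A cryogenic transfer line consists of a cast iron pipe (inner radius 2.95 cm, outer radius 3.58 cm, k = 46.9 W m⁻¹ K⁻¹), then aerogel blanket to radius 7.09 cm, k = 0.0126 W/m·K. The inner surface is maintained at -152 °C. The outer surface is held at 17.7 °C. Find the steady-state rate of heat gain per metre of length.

Q' = 19.7 W/m

Resistance network (inner→outer):
  R'_cast iron = ln(0.0358/0.0295)/(2πk) = 0.1936/(2π·46.9) = 6.568×10^-4 m·K/W
  R'_aerogel blanket = ln(0.0709/0.0358)/(2πk) = 0.6833/(2π·0.0126) = 8.631 m·K/W
ΣR = 6.568×10^-4 + 8.631 = 8.632 m·K/W
Q' = ΔT/ΣR = (-152 °C − 17.7 °C)/8.632 = -19.7 W/m
(Negative Q' ⇒ heat flows inward; heat gain = 19.7 W/m.)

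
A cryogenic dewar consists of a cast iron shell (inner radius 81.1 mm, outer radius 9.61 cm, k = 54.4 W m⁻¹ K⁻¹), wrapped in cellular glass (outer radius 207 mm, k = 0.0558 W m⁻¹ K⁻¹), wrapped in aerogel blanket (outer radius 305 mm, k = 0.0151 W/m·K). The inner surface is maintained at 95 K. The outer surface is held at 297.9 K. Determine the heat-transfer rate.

Q = 12.6 W

Resistance network (inner→outer):
  R_cast iron = (1/0.0811 − 1/0.0961)/(4πk) = 1.925/(4π·54.4) = 0.002815 K/W
  R_cellular glass = (1/0.0961 − 1/0.207)/(4πk) = 5.575/(4π·0.0558) = 7.950 K/W
  R_aerogel blanket = (1/0.207 − 1/0.305)/(4πk) = 1.552/(4π·0.0151) = 8.180 K/W
ΣR = 0.002815 + 7.950 + 8.180 = 16.13 K/W
Q = ΔT/ΣR = (95 K − 297.9 K)/16.13 = -12.6 W
(Negative Q ⇒ heat flows inward; heat gain = 12.6 W.)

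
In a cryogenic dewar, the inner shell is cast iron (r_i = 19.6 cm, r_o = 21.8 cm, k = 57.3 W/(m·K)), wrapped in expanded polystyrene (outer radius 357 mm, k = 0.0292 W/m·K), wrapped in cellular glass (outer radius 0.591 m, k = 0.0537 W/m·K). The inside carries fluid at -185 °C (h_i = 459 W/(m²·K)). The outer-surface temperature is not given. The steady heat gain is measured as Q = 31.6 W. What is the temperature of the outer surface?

T_out = 20.9 °C

Sum the resistances:
  R_conv,in = 1/(4πr²h) = 1/(4π·0.196²·459) = 0.004513 K/W
  R_cast iron = (1/0.196 − 1/0.218)/(4πk) = 0.5149/(4π·57.3) = 7.151×10^-4 K/W
  R_expanded polystyrene = (1/0.218 − 1/0.357)/(4πk) = 1.786/(4π·0.0292) = 4.867 K/W
  R_cellular glass = (1/0.357 − 1/0.591)/(4πk) = 1.109/(4π·0.0537) = 1.644 K/W
ΣR = 6.516 K/W
ΔT = Q·ΣR = 31.6 × 6.516 = 205.9 K
Heat flows inward, so T_out = T_in + ΔT = -185 + 205.9 = 20.9 °C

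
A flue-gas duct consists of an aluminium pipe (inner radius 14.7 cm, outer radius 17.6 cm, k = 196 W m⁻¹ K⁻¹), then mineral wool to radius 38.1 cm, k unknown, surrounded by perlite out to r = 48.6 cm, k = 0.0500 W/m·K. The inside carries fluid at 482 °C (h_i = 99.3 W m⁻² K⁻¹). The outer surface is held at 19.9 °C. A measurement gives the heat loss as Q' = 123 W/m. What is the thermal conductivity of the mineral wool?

ΣR = ΔT/Q' = |482 − 19.9|/123 = 3.757 m·K/W
Known resistances:
  R'_conv,in = 1/(2πr h) = 1/(2π·0.147·99.3) = 0.01090 m·K/W
  R'_aluminium = ln(0.176/0.147)/(2πk) = 0.1801/(2π·196) = 1.462×10^-4 m·K/W
  R'_perlite = ln(0.486/0.381)/(2πk) = 0.2434/(2π·0.0500) = 0.7748 m·K/W
R_mineral wool = ΣR − ΣR_known = 3.757 − 0.7858 = 2.971 m·K/W
ln(r₂/r₁)/(2πk) = 2.971 ⇒ k = 0.7723/(2π·2.971) = 0.0414 W/m·K

k = 0.0414 W/m·K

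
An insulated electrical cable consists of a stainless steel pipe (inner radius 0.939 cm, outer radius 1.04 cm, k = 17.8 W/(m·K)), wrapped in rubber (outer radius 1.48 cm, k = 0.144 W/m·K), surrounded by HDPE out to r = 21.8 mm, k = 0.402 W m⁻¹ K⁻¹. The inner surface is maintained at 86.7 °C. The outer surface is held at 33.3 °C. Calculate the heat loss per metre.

Q' = 98.1 W/m

Resistance network (inner→outer):
  R'_stainless steel = ln(0.0104/0.00939)/(2πk) = 0.1022/(2π·17.8) = 9.134×10^-4 m·K/W
  R'_rubber = ln(0.0148/0.0104)/(2πk) = 0.3528/(2π·0.144) = 0.3900 m·K/W
  R'_HDPE = ln(0.0218/0.0148)/(2πk) = 0.3873/(2π·0.402) = 0.1533 m·K/W
ΣR = 9.134×10^-4 + 0.3900 + 0.1533 = 0.5442 m·K/W
Q' = ΔT/ΣR = (86.7 °C − 33.3 °C)/0.5442 = 98.1 W/m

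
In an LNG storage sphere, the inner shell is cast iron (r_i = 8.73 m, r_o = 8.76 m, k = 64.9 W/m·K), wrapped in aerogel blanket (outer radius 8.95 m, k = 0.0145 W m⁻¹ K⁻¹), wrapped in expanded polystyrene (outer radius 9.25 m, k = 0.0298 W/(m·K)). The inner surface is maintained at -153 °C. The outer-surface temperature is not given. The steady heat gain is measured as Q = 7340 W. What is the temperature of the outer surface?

T_out = 15.7 °C

Series resistances:
  R_cast iron = (1/8.73 − 1/8.76)/(4πk) = 3.923×10^-4/(4π·64.9) = 4.810×10^-7 K/W
  R_aerogel blanket = (1/8.76 − 1/8.95)/(4πk) = 0.002423/(4π·0.0145) = 0.01330 K/W
  R_expanded polystyrene = (1/8.95 − 1/9.25)/(4πk) = 0.003624/(4π·0.0298) = 0.009677 K/W
ΣR = 0.02298 K/W
ΔT = Q·ΣR = 7340 × 0.02298 = 168.7 K
Heat flows inward, so T_out = T_in + ΔT = -153 + 168.7 = 15.7 °C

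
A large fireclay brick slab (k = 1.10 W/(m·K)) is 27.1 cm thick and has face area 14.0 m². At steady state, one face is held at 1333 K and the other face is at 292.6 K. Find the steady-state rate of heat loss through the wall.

Q = 59.1 kW

Q = kA·ΔT/L = 1.10 × 14.0 × |1333 K − 292.6 K| / 0.271 = 59100 W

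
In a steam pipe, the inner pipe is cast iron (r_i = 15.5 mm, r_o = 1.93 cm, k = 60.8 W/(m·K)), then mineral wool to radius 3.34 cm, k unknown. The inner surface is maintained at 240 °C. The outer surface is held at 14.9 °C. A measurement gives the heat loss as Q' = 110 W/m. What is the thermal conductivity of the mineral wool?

ΣR = ΔT/Q' = |240 − 14.9|/110 = 2.046 m·K/W
Known resistances:
  R'_cast iron = ln(0.0193/0.0155)/(2πk) = 0.2193/(2π·60.8) = 5.740×10^-4 m·K/W
R_mineral wool = ΣR − ΣR_known = 2.046 − 5.740×10^-4 = 2.045 m·K/W
ln(r₂/r₁)/(2πk) = 2.045 ⇒ k = 0.5485/(2π·2.045) = 0.0427 W/m·K

k = 0.0427 W/m·K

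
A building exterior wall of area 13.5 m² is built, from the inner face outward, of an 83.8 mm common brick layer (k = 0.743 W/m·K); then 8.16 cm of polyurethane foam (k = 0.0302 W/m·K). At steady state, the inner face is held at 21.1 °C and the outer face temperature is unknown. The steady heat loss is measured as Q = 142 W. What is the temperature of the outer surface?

T_out = -8.51 °C

Sum the resistances:
  R_common brick = L/(kA) = 0.0838/(0.743·13.5) = 0.008355 K/W
  R_polyurethane foam = L/(kA) = 0.0816/(0.0302·13.5) = 0.2001 K/W
ΣR = 0.2085 K/W
ΔT = Q·ΣR = 142 × 0.2085 = 29.61 K
Heat flows outward, so T_out = T_in − ΔT = 21.1 − 29.61 = -8.51 °C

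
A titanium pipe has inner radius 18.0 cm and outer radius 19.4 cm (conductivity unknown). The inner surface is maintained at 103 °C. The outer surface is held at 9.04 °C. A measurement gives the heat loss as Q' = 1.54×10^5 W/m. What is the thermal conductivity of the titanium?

ΣR = ΔT/Q' = |103 − 9.04|/1.54×10^5 = 6.101×10^-4 m·K/W
ln(r₂/r₁)/(2πk) = 6.101×10^-4 ⇒ k = 0.07490/(2π·6.101×10^-4) = 19.5 W/m·K

k = 19.5 W/m·K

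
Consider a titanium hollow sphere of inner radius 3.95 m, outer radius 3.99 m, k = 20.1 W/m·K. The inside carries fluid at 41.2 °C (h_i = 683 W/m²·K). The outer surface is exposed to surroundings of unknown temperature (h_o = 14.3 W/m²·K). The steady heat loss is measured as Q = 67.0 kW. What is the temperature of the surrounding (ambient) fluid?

T_out = 16.6 °C

Sum the resistances:
  R_conv,in = 1/(4πr²h) = 1/(4π·3.95²·683) = 7.468×10^-6 K/W
  R_titanium = (1/3.95 − 1/3.99)/(4πk) = 0.002538/(4π·20.1) = 1.005×10^-5 K/W
  R_conv,out = 1/(4πr²h) = 1/(4π·3.99²·14.3) = 3.495×10^-4 K/W
ΣR = 3.671×10^-4 K/W
ΔT = Q·ΣR = 67000 × 3.671×10^-4 = 24.60 K
Heat flows outward, so T_out = T_in − ΔT = 41.2 − 24.60 = 16.6 °C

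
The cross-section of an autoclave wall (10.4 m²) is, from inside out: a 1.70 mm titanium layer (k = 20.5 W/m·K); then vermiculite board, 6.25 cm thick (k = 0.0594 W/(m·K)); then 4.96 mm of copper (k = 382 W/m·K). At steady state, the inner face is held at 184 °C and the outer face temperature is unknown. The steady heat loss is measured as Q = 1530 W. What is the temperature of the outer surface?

T_out = 29.2 °C

Sum the resistances:
  R_titanium = L/(kA) = 0.00170/(20.5·10.4) = 7.974×10^-6 K/W
  R_vermiculite board = L/(kA) = 0.0625/(0.0594·10.4) = 0.1012 K/W
  R_copper = L/(kA) = 0.00496/(382·10.4) = 1.248×10^-6 K/W
ΣR = 0.1012 K/W
ΔT = Q·ΣR = 1530 × 0.1012 = 154.8 K
Heat flows outward, so T_out = T_in − ΔT = 184 − 154.8 = 29.2 °C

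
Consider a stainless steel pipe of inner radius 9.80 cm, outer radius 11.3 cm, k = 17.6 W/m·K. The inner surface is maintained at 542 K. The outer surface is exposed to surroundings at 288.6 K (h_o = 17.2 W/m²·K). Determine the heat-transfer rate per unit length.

Series thermal resistances, inner to outer:
  R'_stainless steel = ln(0.113/0.0980)/(2πk) = 0.1424/(2π·17.6) = 0.001288 m·K/W
  R'_conv,out = 1/(2πr h) = 1/(2π·0.113·17.2) = 0.08189 m·K/W
ΣR = 0.001288 + 0.08189 = 0.08318 m·K/W
Q' = ΔT/ΣR = (542 K − 288.6 K)/0.08318 = 3050 W/m

Q' = 3050 W/m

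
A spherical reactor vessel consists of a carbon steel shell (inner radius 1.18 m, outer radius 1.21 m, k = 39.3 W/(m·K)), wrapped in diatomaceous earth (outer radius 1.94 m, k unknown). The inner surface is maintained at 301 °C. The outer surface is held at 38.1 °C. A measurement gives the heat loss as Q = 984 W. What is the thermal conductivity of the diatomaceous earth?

ΣR = ΔT/Q = |301 − 38.1|/984 = 0.2672 K/W
Known resistances:
  R_carbon steel = (1/1.18 − 1/1.21)/(4πk) = 0.02101/(4π·39.3) = 4.255×10^-5 K/W
R_diatomaceous earth = ΣR − ΣR_known = 0.2672 − 4.255×10^-5 = 0.2672 K/W
(1/r₁−1/r₂)/(4πk) = 0.2672 ⇒ k = 0.3110/(4π·0.2672) = 0.0926 W/m·K

k = 0.0926 W/m·K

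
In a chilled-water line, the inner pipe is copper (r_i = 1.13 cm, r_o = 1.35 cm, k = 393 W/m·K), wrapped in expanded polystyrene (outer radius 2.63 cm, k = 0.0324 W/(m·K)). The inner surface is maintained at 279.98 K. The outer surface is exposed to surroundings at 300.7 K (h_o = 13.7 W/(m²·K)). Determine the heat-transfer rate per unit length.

Q' = 5.57 W/m

Treat each layer as a resistance in series:
  R'_copper = ln(0.0135/0.0113)/(2πk) = 0.1779/(2π·393) = 7.204×10^-5 m·K/W
  R'_expanded polystyrene = ln(0.0263/0.0135)/(2πk) = 0.6669/(2π·0.0324) = 3.276 m·K/W
  R'_conv,out = 1/(2πr h) = 1/(2π·0.0263·13.7) = 0.4417 m·K/W
ΣR = 7.204×10^-5 + 3.276 + 0.4417 = 3.718 m·K/W
Q' = ΔT/ΣR = (279.98 K − 300.7 K)/3.718 = -5.57 W/m
(Negative Q' ⇒ heat flows inward; heat gain = 5.57 W/m.)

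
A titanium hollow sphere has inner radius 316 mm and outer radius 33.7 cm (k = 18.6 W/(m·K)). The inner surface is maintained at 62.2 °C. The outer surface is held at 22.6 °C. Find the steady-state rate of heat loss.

Q = 4πk·ΔT/(1/r₁ − 1/r₂) = 4π × 18.6 × 39.6 / (1/0.316 − 1/0.337) = 46900 W

Q = 46.9 kW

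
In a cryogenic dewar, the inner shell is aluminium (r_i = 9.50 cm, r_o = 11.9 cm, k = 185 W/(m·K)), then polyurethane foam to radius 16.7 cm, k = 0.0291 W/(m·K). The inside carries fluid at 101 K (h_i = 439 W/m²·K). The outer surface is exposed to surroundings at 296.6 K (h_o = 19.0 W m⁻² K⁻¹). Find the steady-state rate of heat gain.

Q = 28.9 W

Series thermal resistances, inner to outer:
  R_conv,in = 1/(4πr²h) = 1/(4π·0.0950²·439) = 0.02009 K/W
  R_aluminium = (1/0.0950 − 1/0.119)/(4πk) = 2.123/(4π·185) = 9.132×10^-4 K/W
  R_polyurethane foam = (1/0.119 − 1/0.167)/(4πk) = 2.415/(4π·0.0291) = 6.605 K/W
  R_conv,out = 1/(4πr²h) = 1/(4π·0.167²·19.0) = 0.1502 K/W
ΣR = 0.02009 + 9.132×10^-4 + 6.605 + 0.1502 = 6.776 K/W
Q = ΔT/ΣR = (101 K − 296.6 K)/6.776 = -28.9 W
(Negative Q ⇒ heat flows inward; heat gain = 28.9 W.)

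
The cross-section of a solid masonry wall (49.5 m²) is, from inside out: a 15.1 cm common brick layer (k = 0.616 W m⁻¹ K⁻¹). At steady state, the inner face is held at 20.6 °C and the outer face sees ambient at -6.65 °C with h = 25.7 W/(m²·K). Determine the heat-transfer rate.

Q = 4.75 kW

Series thermal resistances, inner to outer:
  R_common brick = L/(kA) = 0.151/(0.616·49.5) = 0.004952 K/W
  R_conv,out = 1/(hA) = 1/(25.7·49.5) = 7.861×10^-4 K/W
ΣR = 0.004952 + 7.861×10^-4 = 0.005738 K/W
Q = ΔT/ΣR = (20.6 °C − -6.65 °C)/0.005738 = 4750 W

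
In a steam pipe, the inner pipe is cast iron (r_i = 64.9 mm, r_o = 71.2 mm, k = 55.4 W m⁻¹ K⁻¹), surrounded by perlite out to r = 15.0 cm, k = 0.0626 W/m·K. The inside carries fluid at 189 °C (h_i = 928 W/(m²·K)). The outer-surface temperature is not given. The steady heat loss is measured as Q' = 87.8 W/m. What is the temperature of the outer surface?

T_out = 22.4 °C

Series resistances:
  R'_conv,in = 1/(2πr h) = 1/(2π·0.0649·928) = 0.002643 m·K/W
  R'_cast iron = ln(0.0712/0.0649)/(2πk) = 0.09265/(2π·55.4) = 2.662×10^-4 m·K/W
  R'_perlite = ln(0.150/0.0712)/(2πk) = 0.7451/(2π·0.0626) = 1.894 m·K/W
ΣR = 1.897 m·K/W
ΔT = Q'·ΣR = 87.8 × 1.897 = 166.6 K
Heat flows outward, so T_out = T_in − ΔT = 189 − 166.6 = 22.4 °C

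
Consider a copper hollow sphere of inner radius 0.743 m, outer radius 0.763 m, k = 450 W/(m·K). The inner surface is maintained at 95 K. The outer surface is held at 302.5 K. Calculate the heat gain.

Q = 33300 kW

Q = 4πk·ΔT/(1/r₁ − 1/r₂) = 4π × 450 × 207.5 / (1/0.743 − 1/0.763) = 3.33×10^7 W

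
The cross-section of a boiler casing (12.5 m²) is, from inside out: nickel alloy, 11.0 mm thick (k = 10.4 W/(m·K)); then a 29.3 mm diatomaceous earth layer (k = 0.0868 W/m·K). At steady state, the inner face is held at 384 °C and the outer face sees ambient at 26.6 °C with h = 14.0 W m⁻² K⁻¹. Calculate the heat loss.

Treat each layer as a resistance in series:
  R_nickel alloy = L/(kA) = 0.0110/(10.4·12.5) = 8.462×10^-5 K/W
  R_diatomaceous earth = L/(kA) = 0.0293/(0.0868·12.5) = 0.02700 K/W
  R_conv,out = 1/(hA) = 1/(14.0·12.5) = 0.005714 K/W
ΣR = 8.462×10^-5 + 0.02700 + 0.005714 = 0.03280 K/W
Q = ΔT/ΣR = (384 °C − 26.6 °C)/0.03280 = 10900 W

Q = 10900 W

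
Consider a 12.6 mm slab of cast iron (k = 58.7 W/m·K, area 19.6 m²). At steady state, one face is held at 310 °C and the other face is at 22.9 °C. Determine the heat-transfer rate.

Q = 2.62×10^7 W

Q = kA·ΔT/L = 58.7 × 19.6 × |310 °C − 22.9 °C| / 0.0126 = 2.62×10^7 W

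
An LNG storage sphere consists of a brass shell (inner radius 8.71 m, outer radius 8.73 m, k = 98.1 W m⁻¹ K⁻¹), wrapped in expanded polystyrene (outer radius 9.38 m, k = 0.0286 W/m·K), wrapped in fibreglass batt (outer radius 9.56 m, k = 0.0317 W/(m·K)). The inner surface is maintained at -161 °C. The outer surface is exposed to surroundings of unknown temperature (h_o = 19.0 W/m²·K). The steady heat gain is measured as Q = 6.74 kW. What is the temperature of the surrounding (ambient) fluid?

Sum the resistances:
  R_brass = (1/8.71 − 1/8.73)/(4πk) = 2.630×10^-4/(4π·98.1) = 2.134×10^-7 K/W
  R_expanded polystyrene = (1/8.73 − 1/9.38)/(4πk) = 0.007938/(4π·0.0286) = 0.02209 K/W
  R_fibreglass batt = (1/9.38 − 1/9.56)/(4πk) = 0.002007/(4π·0.0317) = 0.005039 K/W
  R_conv,out = 1/(4πr²h) = 1/(4π·9.56²·19.0) = 4.583×10^-5 K/W
ΣR = 0.02717 K/W
ΔT = Q·ΣR = 6740 × 0.02717 = 183.1 K
Heat flows inward, so T_out = T_in + ΔT = -161 + 183.1 = 22.1 °C

T_out = 22.1 °C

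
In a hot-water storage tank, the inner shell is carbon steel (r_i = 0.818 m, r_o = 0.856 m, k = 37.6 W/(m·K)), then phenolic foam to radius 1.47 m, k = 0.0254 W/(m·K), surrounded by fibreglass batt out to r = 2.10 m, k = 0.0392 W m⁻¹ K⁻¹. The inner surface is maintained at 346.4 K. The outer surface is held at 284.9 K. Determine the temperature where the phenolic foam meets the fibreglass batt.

T = 298.0 K

Series thermal resistances, inner to outer:
  R_carbon steel = (1/0.818 − 1/0.856)/(4πk) = 0.05427/(4π·37.6) = 1.149×10^-4 K/W
  R_phenolic foam = (1/0.856 − 1/1.47)/(4πk) = 0.4880/(4π·0.0254) = 1.529 K/W
  R_fibreglass batt = (1/1.47 − 1/2.10)/(4πk) = 0.2041/(4π·0.0392) = 0.4143 K/W
ΣR = 1.149×10^-4 + 1.529 + 0.4143 = 1.943 K/W
Q = ΔT/ΣR = (346.4 K − 284.9 K)/1.943 = 31.65 W
From the inner boundary to the phenolic foam/fibreglass batt interface, ΣR_partial = 1.529 K/W.
T_interface = T_in − Q·ΣR_partial = 346.4 K − (31.65)(1.529) = 298.0 K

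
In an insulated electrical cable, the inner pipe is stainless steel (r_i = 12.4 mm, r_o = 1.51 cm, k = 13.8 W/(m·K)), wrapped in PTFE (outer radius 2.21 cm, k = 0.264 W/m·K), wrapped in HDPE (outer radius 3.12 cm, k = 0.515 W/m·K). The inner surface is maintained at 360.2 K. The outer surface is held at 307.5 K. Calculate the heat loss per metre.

Q' = 156 W/m

Resistance network (inner→outer):
  R'_stainless steel = ln(0.0151/0.0124)/(2πk) = 0.1970/(2π·13.8) = 0.002272 m·K/W
  R'_PTFE = ln(0.0221/0.0151)/(2πk) = 0.3809/(2π·0.264) = 0.2296 m·K/W
  R'_HDPE = ln(0.0312/0.0221)/(2πk) = 0.3448/(2π·0.515) = 0.1066 m·K/W
ΣR = 0.002272 + 0.2296 + 0.1066 = 0.3385 m·K/W
Q' = ΔT/ΣR = (360.2 K − 307.5 K)/0.3385 = 156 W/m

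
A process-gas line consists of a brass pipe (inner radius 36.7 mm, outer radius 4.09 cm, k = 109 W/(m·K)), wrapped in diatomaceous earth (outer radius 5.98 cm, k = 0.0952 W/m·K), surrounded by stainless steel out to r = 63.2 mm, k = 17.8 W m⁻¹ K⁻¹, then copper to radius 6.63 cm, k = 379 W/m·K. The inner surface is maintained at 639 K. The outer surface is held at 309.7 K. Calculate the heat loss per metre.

Q' = 518 W/m

Resistance network (inner→outer):
  R'_brass = ln(0.0409/0.0367)/(2πk) = 0.1084/(2π·109) = 1.582×10^-4 m·K/W
  R'_diatomaceous earth = ln(0.0598/0.0409)/(2πk) = 0.3799/(2π·0.0952) = 0.6351 m·K/W
  R'_stainless steel = ln(0.0632/0.0598)/(2πk) = 0.05530/(2π·17.8) = 4.944×10^-4 m·K/W
  R'_copper = ln(0.0663/0.0632)/(2πk) = 0.04789/(2π·379) = 2.011×10^-5 m·K/W
ΣR = 1.582×10^-4 + 0.6351 + 4.944×10^-4 + 2.011×10^-5 = 0.6358 m·K/W
Q' = ΔT/ΣR = (639 K − 309.7 K)/0.6358 = 518 W/m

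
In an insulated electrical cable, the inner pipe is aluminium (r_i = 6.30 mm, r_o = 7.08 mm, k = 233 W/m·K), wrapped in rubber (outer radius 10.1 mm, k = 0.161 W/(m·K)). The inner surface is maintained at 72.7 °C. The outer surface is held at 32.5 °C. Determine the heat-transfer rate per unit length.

Q' = 114 W/m

Treat each layer as a resistance in series:
  R'_aluminium = ln(0.00708/0.00630)/(2πk) = 0.1167/(2π·233) = 7.973×10^-5 m·K/W
  R'_rubber = ln(0.0101/0.00708)/(2πk) = 0.3553/(2π·0.161) = 0.3512 m·K/W
ΣR = 7.973×10^-5 + 0.3512 = 0.3513 m·K/W
Q' = ΔT/ΣR = (72.7 °C − 32.5 °C)/0.3513 = 114 W/m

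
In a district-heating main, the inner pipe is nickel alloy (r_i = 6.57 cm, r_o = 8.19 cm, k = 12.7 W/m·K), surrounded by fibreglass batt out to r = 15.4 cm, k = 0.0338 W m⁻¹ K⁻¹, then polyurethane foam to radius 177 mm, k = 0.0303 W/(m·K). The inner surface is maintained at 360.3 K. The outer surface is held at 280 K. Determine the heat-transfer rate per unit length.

Q' = 21.7 W/m

Treat each layer as a resistance in series:
  R'_nickel alloy = ln(0.0819/0.0657)/(2πk) = 0.2204/(2π·12.7) = 0.002762 m·K/W
  R'_fibreglass batt = ln(0.154/0.0819)/(2πk) = 0.6315/(2π·0.0338) = 2.973 m·K/W
  R'_polyurethane foam = ln(0.177/0.154)/(2πk) = 0.1392/(2π·0.0303) = 0.7312 m·K/W
ΣR = 0.002762 + 2.973 + 0.7312 = 3.707 m·K/W
Q' = ΔT/ΣR = (360.3 K − 280 K)/3.707 = 21.7 W/m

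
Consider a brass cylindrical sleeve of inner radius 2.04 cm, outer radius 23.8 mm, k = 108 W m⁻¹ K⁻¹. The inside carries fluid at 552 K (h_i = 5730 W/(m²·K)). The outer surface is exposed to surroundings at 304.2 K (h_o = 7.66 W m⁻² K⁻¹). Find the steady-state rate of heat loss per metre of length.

Resistance network (inner→outer):
  R'_conv,in = 1/(2πr h) = 1/(2π·0.0204·5730) = 0.001362 m·K/W
  R'_brass = ln(0.0238/0.0204)/(2πk) = 0.1542/(2π·108) = 2.272×10^-4 m·K/W
  R'_conv,out = 1/(2πr h) = 1/(2π·0.0238·7.66) = 0.8730 m·K/W
ΣR = 0.001362 + 2.272×10^-4 + 0.8730 = 0.8746 m·K/W
Q' = ΔT/ΣR = (552 K − 304.2 K)/0.8746 = 283 W/m

Q' = 283 W/m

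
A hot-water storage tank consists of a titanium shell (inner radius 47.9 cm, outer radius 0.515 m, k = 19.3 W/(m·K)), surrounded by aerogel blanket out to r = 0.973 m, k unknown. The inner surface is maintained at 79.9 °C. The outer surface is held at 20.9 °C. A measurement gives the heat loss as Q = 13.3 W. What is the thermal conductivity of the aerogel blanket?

ΣR = ΔT/Q = |79.9 − 20.9|/13.3 = 4.436 K/W
Known resistances:
  R_titanium = (1/0.479 − 1/0.515)/(4πk) = 0.1459/(4π·19.3) = 6.017×10^-4 K/W
R_aerogel blanket = ΣR − ΣR_known = 4.436 − 6.017×10^-4 = 4.435 K/W
(1/r₁−1/r₂)/(4πk) = 4.435 ⇒ k = 0.9140/(4π·4.435) = 0.0164 W/m·K

k = 0.0164 W/m·K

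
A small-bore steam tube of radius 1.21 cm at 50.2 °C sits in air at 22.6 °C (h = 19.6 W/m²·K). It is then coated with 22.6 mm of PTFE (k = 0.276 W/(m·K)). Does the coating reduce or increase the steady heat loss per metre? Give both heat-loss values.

reduces: 41.1 → 32.8 W/m

Critical radius for a cylinder: r_cr = k/h = 0.0141 m = 1.41 cm.
Outer radius after coating: r₂ = 0.0121 + 0.0226 = 0.0347 m.
r₁ < r_cr < r₂: heat loss rises to a maximum at r_cr then falls. Whether the coating helps depends on whether Q(r₂) has dropped back below Q(r₁).
Bare: R = 1/(2πr₁h) = 0.6711 m·K/W; Q = 27.6/0.6711 = 41.1 W/m.
Coated: R = R_cond + R_conv = 0.8415 m·K/W; Q = 27.6/0.8415 = 32.8 W/m.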